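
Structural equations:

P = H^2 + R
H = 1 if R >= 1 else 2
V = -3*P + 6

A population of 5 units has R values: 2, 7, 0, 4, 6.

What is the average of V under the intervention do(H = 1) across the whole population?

The intervention sets H=1 in all 5 units regardless of R. Recomputing V per unit gives -3, -18, 3, -9, -15; average -8.4.

-8.4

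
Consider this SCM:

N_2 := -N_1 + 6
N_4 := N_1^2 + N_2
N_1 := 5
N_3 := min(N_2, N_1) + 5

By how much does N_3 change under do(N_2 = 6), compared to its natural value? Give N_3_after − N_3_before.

The intervention breaks the incoming arrows to N_2: N_2 := -N_1 + 6 no longer applies, and N_2 = 6.
N_3 = min(N_2, N_1) + 5  [with N_2=6, N_1=5]  = 10
Without intervention: N_2 = -N_1 + 6  [with N_1=5]  = 1; N_3 = min(N_2, N_1) + 5  [with N_2=1, N_1=5]  = 6.
Change = 10 − 6 = 4.

4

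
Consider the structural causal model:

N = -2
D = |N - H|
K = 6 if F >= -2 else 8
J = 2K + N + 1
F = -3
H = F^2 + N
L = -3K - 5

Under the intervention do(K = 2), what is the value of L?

The intervention breaks the incoming arrows to K: K = 6 if F >= -2 else 8 no longer applies, and K = 2.
L = -3K - 5  [with K=2]  = -11

-11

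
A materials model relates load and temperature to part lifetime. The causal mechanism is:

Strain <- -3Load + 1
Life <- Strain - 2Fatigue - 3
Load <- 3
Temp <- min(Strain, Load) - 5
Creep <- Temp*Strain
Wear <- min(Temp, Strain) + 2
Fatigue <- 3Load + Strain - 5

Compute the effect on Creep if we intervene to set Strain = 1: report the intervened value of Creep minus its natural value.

-108

Under do(Strain=1), the mechanism Strain <- -3Load + 1 is discarded; Strain is fixed at 1.
Temp = min(Strain, Load) - 5  [with Strain=1, Load=3]  = -4
Creep = Temp*Strain  [with Temp=-4, Strain=1]  = -4
Without intervention: Strain = -3Load + 1  [with Load=3]  = -8; Temp = min(Strain, Load) - 5  [with Strain=-8, Load=3]  = -13; Creep = Temp*Strain  [with Temp=-13, Strain=-8]  = 104.
Change = -4 − 104 = -108.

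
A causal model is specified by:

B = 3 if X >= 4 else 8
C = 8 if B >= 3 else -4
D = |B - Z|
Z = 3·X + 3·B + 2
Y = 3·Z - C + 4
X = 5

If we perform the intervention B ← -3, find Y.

32

Under do(B=-3), the mechanism B = 3 if X >= 4 else 8 is discarded; B is fixed at -3.
Z = 3·X + 3·B + 2  [with X=5, B=-3]  = 8
C = 8 if B >= 3 else -4  [with B=-3]  = -4
Y = 3·Z - C + 4  [with Z=8, C=-4]  = 32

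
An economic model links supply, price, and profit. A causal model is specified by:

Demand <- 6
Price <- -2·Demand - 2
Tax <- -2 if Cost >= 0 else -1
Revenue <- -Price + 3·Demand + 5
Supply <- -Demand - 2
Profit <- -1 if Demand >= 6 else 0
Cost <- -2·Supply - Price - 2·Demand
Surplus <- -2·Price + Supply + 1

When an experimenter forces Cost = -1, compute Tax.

-1

Under do(Cost=-1), the mechanism Cost <- -2·Supply - Price - 2·Demand is discarded; Cost is fixed at -1.
Tax = -2 if Cost >= 0 else -1  [with Cost=-1]  = -1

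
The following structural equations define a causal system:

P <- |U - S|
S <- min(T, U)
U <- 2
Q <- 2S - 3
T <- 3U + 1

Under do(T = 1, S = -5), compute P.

7

Setting T = 1, S = -5 by intervention discards those variables' equations.
P = |U - S|  [with U=2, S=-5]  = 7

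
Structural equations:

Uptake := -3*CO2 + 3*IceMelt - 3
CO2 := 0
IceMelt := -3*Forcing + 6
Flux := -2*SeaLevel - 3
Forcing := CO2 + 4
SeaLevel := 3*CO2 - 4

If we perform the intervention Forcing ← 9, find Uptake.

-66

Under do(Forcing=9), the mechanism Forcing := CO2 + 4 is discarded; Forcing is fixed at 9.
IceMelt = -3*Forcing + 6  [with Forcing=9]  = -21
Uptake = -3*CO2 + 3*IceMelt - 3  [with CO2=0, IceMelt=-21]  = -66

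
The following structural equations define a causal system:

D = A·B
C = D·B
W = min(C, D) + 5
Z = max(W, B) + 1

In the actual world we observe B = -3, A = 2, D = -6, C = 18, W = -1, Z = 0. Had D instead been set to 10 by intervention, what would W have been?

-25

do(D=10) replaces the equation D = A·B with the constant D = 10.
C = D·B  [with D=10, B=-3]  = -30
W = min(C, D) + 5  [with C=-30, D=10]  = -25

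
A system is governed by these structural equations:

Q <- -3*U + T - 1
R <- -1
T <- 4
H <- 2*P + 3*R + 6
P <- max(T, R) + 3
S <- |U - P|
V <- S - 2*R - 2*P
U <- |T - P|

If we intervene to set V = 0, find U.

3

Under do(V=0), the mechanism V <- S - 2*R - 2*P is discarded; V is fixed at 0.
Since U is not a descendant of the intervened variable, it is unaffected.
P = max(T, R) + 3  [with T=4, R=-1]  = 7
U = |T - P|  [with T=4, P=7]  = 3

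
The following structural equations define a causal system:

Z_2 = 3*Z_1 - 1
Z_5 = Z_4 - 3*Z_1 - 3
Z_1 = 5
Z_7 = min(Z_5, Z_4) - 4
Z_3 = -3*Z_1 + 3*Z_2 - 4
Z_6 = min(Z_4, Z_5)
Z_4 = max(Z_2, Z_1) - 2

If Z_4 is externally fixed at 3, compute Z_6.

-15

Under do(Z_4=3), the mechanism Z_4 = max(Z_2, Z_1) - 2 is discarded; Z_4 is fixed at 3.
Z_5 = Z_4 - 3*Z_1 - 3  [with Z_4=3, Z_1=5]  = -15
Z_6 = min(Z_4, Z_5)  [with Z_4=3, Z_5=-15]  = -15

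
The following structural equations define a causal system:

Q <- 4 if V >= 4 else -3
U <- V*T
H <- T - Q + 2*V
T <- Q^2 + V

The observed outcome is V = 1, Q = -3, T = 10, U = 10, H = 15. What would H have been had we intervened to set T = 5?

do(T=5) replaces the equation T <- Q^2 + V with the constant T = 5.
Q = 4 if V >= 4 else -3  [with V=1]  = -3
H = T - Q + 2*V  [with T=5, Q=-3, V=1]  = 10

10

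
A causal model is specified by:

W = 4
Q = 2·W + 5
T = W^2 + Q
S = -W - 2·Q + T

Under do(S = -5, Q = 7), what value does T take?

23

Setting S = -5, Q = 7 by intervention discards those variables' equations.
T = W^2 + Q  [with W=4, Q=7]  = 23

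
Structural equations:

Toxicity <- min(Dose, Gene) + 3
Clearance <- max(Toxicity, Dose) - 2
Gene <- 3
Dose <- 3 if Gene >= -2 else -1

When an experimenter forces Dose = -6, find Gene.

3

Under do(Dose=-6), the mechanism Dose <- 3 if Gene >= -2 else -1 is discarded; Dose is fixed at -6.
Gene is not downstream of the intervention, so its value is determined by the original equations.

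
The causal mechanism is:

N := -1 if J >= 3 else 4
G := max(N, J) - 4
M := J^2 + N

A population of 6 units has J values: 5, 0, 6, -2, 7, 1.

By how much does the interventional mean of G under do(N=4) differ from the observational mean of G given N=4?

The intervention sets N=4 in all 6 units regardless of J. Recomputing G per unit gives 1, 0, 2, 0, 3, 0; average 1.
Observing N=4 restricts to units where N's equation naturally yields 4: J ∈ {0, -2, 1}. In that subpopulation G = 0, 0, 0, mean 0.
Difference = 1 − 0 = 1.

1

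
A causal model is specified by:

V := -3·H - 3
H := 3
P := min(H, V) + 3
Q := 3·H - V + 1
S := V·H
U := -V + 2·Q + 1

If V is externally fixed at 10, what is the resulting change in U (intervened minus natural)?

-66

Under do(V=10), the mechanism V := -3·H - 3 is discarded; V is fixed at 10.
Q = 3·H - V + 1  [with H=3, V=10]  = 0
U = -V + 2·Q + 1  [with V=10, Q=0]  = -9
Without intervention: V = -3·H - 3  [with H=3]  = -12; Q = 3·H - V + 1  [with H=3, V=-12]  = 22; U = -V + 2·Q + 1  [with V=-12, Q=22]  = 57.
Change = -9 − 57 = -66.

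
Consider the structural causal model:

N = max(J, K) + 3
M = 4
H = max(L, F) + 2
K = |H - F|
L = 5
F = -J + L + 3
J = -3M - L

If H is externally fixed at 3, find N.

Under do(H=3), the mechanism H = max(L, F) + 2 is discarded; H is fixed at 3.
J = -3M - L  [with M=4, L=5]  = -17
F = -J + L + 3  [with J=-17, L=5]  = 25
K = |H - F|  [with H=3, F=25]  = 22
N = max(J, K) + 3  [with J=-17, K=22]  = 25

25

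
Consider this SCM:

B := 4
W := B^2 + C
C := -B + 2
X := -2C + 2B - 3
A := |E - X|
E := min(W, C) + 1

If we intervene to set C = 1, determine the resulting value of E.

do(C=1) replaces the equation C := -B + 2 with the constant C = 1.
W = B^2 + C  [with B=4, C=1]  = 17
E = min(W, C) + 1  [with W=17, C=1]  = 2

2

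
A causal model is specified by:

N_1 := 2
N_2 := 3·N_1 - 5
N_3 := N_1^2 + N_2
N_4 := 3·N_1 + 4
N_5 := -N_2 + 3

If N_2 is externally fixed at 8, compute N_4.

Under do(N_2=8), the mechanism N_2 := 3·N_1 - 5 is discarded; N_2 is fixed at 8.
Since N_4 is not a descendant of the intervened variable, it is unaffected.
N_4 = 3·N_1 + 4  [with N_1=2]  = 10

10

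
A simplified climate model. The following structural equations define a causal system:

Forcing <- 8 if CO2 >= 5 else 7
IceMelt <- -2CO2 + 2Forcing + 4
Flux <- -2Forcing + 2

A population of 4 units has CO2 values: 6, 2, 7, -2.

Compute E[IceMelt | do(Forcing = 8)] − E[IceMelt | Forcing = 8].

6.5

Under do(Forcing=8), Forcing's equation is replaced by Forcing=8 for every unit. Per-unit IceMelt: 8, 16, 6, 24. Mean = 13.5.
Conditioning on Forcing=8 selects the 2 unit(s) with CO2 ∈ {6, 7}. Their IceMelt values: 8, 6. Mean = 7.
Difference = 13.5 − 7 = 6.5.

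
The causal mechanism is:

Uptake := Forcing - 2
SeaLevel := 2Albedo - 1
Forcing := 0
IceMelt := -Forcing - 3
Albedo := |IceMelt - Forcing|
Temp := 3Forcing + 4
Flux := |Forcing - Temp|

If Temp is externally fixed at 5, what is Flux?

5

Under do(Temp=5), the mechanism Temp := 3Forcing + 4 is discarded; Temp is fixed at 5.
Flux = |Forcing - Temp|  [with Forcing=0, Temp=5]  = 5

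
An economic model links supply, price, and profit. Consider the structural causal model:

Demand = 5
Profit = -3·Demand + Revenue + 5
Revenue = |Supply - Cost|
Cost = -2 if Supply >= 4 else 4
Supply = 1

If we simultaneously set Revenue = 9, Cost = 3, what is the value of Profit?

-1

The joint intervention fixes Revenue = 9, Cost = 3, removing each variable's own equation.
Profit = -3·Demand + Revenue + 5  [with Demand=5, Revenue=9]  = -1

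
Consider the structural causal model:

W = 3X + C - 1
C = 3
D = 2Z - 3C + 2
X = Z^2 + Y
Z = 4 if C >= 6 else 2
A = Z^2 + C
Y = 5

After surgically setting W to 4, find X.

9

do(W=4) replaces the equation W = 3X + C - 1 with the constant W = 4.
Since X is not a descendant of the intervened variable, it is unaffected.
Z = 4 if C >= 6 else 2  [with C=3]  = 2
X = Z^2 + Y  [with Z=2, Y=5]  = 9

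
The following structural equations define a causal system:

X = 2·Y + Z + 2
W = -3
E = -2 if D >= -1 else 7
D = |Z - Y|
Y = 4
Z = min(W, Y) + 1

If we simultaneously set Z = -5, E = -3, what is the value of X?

Setting Z = -5, E = -3 by intervention discards those variables' equations.
X = 2·Y + Z + 2  [with Y=4, Z=-5]  = 5

5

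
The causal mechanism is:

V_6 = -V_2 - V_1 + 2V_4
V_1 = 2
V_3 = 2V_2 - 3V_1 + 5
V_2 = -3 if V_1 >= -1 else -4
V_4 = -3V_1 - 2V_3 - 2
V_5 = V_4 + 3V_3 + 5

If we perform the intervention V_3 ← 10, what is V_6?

The intervention breaks the incoming arrows to V_3: V_3 = 2V_2 - 3V_1 + 5 no longer applies, and V_3 = 10.
V_2 = -3 if V_1 >= -1 else -4  [with V_1=2]  = -3
V_4 = -3V_1 - 2V_3 - 2  [with V_1=2, V_3=10]  = -28
V_6 = -V_2 - V_1 + 2V_4  [with V_2=-3, V_1=2, V_4=-28]  = -55

-55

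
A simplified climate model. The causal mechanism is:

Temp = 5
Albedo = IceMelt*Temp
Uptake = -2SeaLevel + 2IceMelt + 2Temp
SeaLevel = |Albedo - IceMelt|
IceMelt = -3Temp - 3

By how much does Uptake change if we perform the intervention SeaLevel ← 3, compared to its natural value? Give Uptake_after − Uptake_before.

138

Intervening sets SeaLevel = 3 and removes its equation (SeaLevel = |Albedo - IceMelt|).
IceMelt = -3Temp - 3  [with Temp=5]  = -18
Uptake = -2SeaLevel + 2IceMelt + 2Temp  [with SeaLevel=3, IceMelt=-18, Temp=5]  = -32
Without intervention: IceMelt = -3Temp - 3  [with Temp=5]  = -18; Albedo = IceMelt*Temp  [with IceMelt=-18, Temp=5]  = -90; SeaLevel = |Albedo - IceMelt|  [with Albedo=-90, IceMelt=-18]  = 72; Uptake = -2SeaLevel + 2IceMelt + 2Temp  [with SeaLevel=72, IceMelt=-18, Temp=5]  = -170.
Change = -32 − (-170) = 138.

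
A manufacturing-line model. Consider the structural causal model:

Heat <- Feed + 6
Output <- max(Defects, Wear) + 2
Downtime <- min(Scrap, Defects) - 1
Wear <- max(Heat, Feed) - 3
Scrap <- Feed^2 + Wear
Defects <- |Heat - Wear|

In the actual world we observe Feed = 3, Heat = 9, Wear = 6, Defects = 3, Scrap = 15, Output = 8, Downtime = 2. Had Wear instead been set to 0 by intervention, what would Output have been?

The intervention breaks the incoming arrows to Wear: Wear <- max(Heat, Feed) - 3 no longer applies, and Wear = 0.
Heat = Feed + 6  [with Feed=3]  = 9
Defects = |Heat - Wear|  [with Heat=9, Wear=0]  = 9
Output = max(Defects, Wear) + 2  [with Defects=9, Wear=0]  = 11

11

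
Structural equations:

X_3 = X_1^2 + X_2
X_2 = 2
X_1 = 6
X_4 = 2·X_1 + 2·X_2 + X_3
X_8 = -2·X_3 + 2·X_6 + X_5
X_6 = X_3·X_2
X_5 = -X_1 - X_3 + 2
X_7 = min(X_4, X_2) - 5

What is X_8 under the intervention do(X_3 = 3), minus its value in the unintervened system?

-35

The intervention breaks the incoming arrows to X_3: X_3 = X_1^2 + X_2 no longer applies, and X_3 = 3.
X_5 = -X_1 - X_3 + 2  [with X_1=6, X_3=3]  = -7
X_6 = X_3·X_2  [with X_3=3, X_2=2]  = 6
X_8 = -2·X_3 + 2·X_6 + X_5  [with X_3=3, X_6=6, X_5=-7]  = -1
Without intervention: X_3 = X_1^2 + X_2  [with X_1=6, X_2=2]  = 38; X_5 = -X_1 - X_3 + 2  [with X_1=6, X_3=38]  = -42; X_6 = X_3·X_2  [with X_3=38, X_2=2]  = 76; X_8 = -2·X_3 + 2·X_6 + X_5  [with X_3=38, X_6=76, X_5=-42]  = 34.
Change = -1 − 34 = -35.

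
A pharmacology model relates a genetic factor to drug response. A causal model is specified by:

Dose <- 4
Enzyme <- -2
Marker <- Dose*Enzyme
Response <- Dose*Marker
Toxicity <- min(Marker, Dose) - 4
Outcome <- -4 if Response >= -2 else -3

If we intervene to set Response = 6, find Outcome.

Under do(Response=6), the mechanism Response <- Dose*Marker is discarded; Response is fixed at 6.
Outcome = -4 if Response >= -2 else -3  [with Response=6]  = -4

-4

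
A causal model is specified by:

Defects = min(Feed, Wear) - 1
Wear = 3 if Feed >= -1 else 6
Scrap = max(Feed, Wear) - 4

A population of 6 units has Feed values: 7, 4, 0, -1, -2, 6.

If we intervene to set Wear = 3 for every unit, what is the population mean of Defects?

0

The intervention sets Wear=3 in all 6 units regardless of Feed. Recomputing Defects per unit gives 2, 2, -1, -2, -3, 2; average 0.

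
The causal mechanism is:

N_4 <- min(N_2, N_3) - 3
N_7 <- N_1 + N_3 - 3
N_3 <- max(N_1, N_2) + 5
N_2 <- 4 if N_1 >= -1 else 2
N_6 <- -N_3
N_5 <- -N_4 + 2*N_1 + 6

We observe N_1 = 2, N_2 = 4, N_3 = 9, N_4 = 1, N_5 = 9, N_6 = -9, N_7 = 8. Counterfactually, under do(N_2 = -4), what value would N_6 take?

Under do(N_2=-4), the mechanism N_2 <- 4 if N_1 >= -1 else 2 is discarded; N_2 is fixed at -4.
N_3 = max(N_1, N_2) + 5  [with N_1=2, N_2=-4]  = 7
N_6 = -N_3  [with N_3=7]  = -7

-7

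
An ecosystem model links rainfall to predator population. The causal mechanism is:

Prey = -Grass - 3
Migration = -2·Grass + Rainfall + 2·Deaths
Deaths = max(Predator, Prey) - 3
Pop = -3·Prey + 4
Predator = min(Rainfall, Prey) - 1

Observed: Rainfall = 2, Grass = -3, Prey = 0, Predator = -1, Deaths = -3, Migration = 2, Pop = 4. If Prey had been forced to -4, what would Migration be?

-6

The intervention breaks the incoming arrows to Prey: Prey = -Grass - 3 no longer applies, and Prey = -4.
Predator = min(Rainfall, Prey) - 1  [with Rainfall=2, Prey=-4]  = -5
Deaths = max(Predator, Prey) - 3  [with Predator=-5, Prey=-4]  = -7
Migration = -2·Grass + Rainfall + 2·Deaths  [with Grass=-3, Rainfall=2, Deaths=-7]  = -6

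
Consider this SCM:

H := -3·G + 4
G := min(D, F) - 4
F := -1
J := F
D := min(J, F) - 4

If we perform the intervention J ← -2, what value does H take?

34

do(J=-2) replaces the equation J := F with the constant J = -2.
D = min(J, F) - 4  [with J=-2, F=-1]  = -6
G = min(D, F) - 4  [with D=-6, F=-1]  = -10
H = -3·G + 4  [with G=-10]  = 34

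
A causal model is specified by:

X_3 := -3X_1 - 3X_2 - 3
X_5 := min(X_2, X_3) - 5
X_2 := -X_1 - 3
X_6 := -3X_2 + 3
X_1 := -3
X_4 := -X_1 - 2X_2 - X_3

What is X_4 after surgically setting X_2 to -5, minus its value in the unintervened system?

-5

Under do(X_2=-5), the mechanism X_2 := -X_1 - 3 is discarded; X_2 is fixed at -5.
X_3 = -3X_1 - 3X_2 - 3  [with X_1=-3, X_2=-5]  = 21
X_4 = -X_1 - 2X_2 - X_3  [with X_1=-3, X_2=-5, X_3=21]  = -8
Without intervention: X_2 = -X_1 - 3  [with X_1=-3]  = 0; X_3 = -3X_1 - 3X_2 - 3  [with X_1=-3, X_2=0]  = 6; X_4 = -X_1 - 2X_2 - X_3  [with X_1=-3, X_2=0, X_3=6]  = -3.
Change = -8 − (-3) = -5.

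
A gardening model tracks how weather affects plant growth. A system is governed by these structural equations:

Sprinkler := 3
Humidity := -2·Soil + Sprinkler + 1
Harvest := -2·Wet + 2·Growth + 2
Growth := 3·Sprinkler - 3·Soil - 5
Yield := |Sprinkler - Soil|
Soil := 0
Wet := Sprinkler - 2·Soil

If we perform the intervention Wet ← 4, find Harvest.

2

The intervention breaks the incoming arrows to Wet: Wet := Sprinkler - 2·Soil no longer applies, and Wet = 4.
Growth = 3·Sprinkler - 3·Soil - 5  [with Sprinkler=3, Soil=0]  = 4
Harvest = -2·Wet + 2·Growth + 2  [with Wet=4, Growth=4]  = 2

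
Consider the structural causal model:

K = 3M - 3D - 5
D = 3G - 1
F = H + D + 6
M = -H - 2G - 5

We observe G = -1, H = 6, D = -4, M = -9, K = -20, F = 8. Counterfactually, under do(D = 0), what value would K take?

do(D=0) replaces the equation D = 3G - 1 with the constant D = 0.
M = -H - 2G - 5  [with H=6, G=-1]  = -9
K = 3M - 3D - 5  [with M=-9, D=0]  = -32

-32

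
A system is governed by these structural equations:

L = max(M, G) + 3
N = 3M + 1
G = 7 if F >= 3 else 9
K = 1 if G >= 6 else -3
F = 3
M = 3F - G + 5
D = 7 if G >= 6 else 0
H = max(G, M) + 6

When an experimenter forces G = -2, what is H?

22

Under do(G=-2), the mechanism G = 7 if F >= 3 else 9 is discarded; G is fixed at -2.
M = 3F - G + 5  [with F=3, G=-2]  = 16
H = max(G, M) + 6  [with G=-2, M=16]  = 22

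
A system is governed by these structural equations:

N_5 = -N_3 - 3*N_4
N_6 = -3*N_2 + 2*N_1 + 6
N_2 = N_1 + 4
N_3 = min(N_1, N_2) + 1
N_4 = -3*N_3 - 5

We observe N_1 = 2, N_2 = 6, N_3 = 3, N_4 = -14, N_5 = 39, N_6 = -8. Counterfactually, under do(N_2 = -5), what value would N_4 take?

7

Under do(N_2=-5), the mechanism N_2 = N_1 + 4 is discarded; N_2 is fixed at -5.
N_3 = min(N_1, N_2) + 1  [with N_1=2, N_2=-5]  = -4
N_4 = -3*N_3 - 5  [with N_3=-4]  = 7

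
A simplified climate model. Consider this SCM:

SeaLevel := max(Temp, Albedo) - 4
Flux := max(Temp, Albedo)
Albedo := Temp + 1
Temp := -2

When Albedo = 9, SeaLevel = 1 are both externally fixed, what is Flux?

Setting Albedo = 9, SeaLevel = 1 by intervention discards those variables' equations.
Flux = max(Temp, Albedo)  [with Temp=-2, Albedo=9]  = 9

9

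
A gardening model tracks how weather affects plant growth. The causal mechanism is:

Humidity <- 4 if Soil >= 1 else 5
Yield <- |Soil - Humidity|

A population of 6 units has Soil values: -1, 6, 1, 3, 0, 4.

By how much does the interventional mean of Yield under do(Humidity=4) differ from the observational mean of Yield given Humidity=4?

1

Every unit gets Humidity=4 under the intervention. Yield values become 5, 2, 3, 1, 4, 0; E[Yield|do(Humidity=4)] = 2.5.
Observing Humidity=4 restricts to units where Humidity's equation naturally yields 4: Soil ∈ {6, 1, 3, 4}. In that subpopulation Yield = 2, 3, 1, 0, mean 1.5.
Difference = 2.5 − 1.5 = 1.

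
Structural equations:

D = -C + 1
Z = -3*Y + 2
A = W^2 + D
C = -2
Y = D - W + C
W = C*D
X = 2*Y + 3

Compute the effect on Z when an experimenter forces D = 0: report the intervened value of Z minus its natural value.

27

Under do(D=0), the mechanism D = -C + 1 is discarded; D is fixed at 0.
W = C*D  [with C=-2, D=0]  = 0
Y = D - W + C  [with D=0, W=0, C=-2]  = -2
Z = -3*Y + 2  [with Y=-2]  = 8
Without intervention: D = -C + 1  [with C=-2]  = 3; W = C*D  [with C=-2, D=3]  = -6; Y = D - W + C  [with D=3, W=-6, C=-2]  = 7; Z = -3*Y + 2  [with Y=7]  = -19.
Change = 8 − (-19) = 27.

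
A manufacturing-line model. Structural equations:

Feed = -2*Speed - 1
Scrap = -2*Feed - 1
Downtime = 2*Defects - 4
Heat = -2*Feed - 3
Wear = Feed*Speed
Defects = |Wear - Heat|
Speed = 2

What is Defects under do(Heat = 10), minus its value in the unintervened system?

do(Heat=10) replaces the equation Heat = -2*Feed - 3 with the constant Heat = 10.
Feed = -2*Speed - 1  [with Speed=2]  = -5
Wear = Feed*Speed  [with Feed=-5, Speed=2]  = -10
Defects = |Wear - Heat|  [with Wear=-10, Heat=10]  = 20
Without intervention: Feed = -2*Speed - 1  [with Speed=2]  = -5; Heat = -2*Feed - 3  [with Feed=-5]  = 7; Wear = Feed*Speed  [with Feed=-5, Speed=2]  = -10; Defects = |Wear - Heat|  [with Wear=-10, Heat=7]  = 17.
Change = 20 − 17 = 3.

3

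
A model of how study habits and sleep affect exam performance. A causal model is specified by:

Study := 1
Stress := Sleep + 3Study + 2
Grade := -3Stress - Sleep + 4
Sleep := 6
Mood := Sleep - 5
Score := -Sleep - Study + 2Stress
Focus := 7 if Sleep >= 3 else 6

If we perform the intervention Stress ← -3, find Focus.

7

The intervention breaks the incoming arrows to Stress: Stress := Sleep + 3Study + 2 no longer applies, and Stress = -3.
Focus is not downstream of the intervention, so its value is determined by the original equations.
Focus = 7 if Sleep >= 3 else 6  [with Sleep=6]  = 7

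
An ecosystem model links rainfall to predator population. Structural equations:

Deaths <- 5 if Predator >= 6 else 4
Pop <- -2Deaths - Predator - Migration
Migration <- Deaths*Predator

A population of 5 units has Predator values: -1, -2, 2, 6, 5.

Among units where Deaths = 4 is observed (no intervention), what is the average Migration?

4

Conditioning on Deaths=4 selects the 4 unit(s) with Predator ∈ {-1, -2, 2, 5}. Their Migration values: -4, -8, 8, 20. Mean = 4.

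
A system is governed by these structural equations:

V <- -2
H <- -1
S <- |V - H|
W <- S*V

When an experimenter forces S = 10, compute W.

The intervention breaks the incoming arrows to S: S <- |V - H| no longer applies, and S = 10.
W = S*V  [with S=10, V=-2]  = -20

-20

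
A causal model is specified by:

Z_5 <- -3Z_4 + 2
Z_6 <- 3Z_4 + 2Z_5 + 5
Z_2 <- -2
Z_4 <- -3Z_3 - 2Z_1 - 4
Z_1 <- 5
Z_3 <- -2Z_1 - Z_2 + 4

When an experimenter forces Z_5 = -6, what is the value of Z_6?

The intervention breaks the incoming arrows to Z_5: Z_5 <- -3Z_4 + 2 no longer applies, and Z_5 = -6.
Z_3 = -2Z_1 - Z_2 + 4  [with Z_1=5, Z_2=-2]  = -4
Z_4 = -3Z_3 - 2Z_1 - 4  [with Z_3=-4, Z_1=5]  = -2
Z_6 = 3Z_4 + 2Z_5 + 5  [with Z_4=-2, Z_5=-6]  = -13

-13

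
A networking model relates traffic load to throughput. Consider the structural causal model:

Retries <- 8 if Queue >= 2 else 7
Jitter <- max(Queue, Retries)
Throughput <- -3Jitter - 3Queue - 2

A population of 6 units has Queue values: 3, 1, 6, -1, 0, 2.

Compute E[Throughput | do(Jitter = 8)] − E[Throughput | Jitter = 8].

The intervention sets Jitter=8 in all 6 units regardless of Queue. Recomputing Throughput per unit gives -35, -29, -44, -23, -26, -32; average -31.5.
E[Throughput|Jitter=8] averages over only the 3 units with Jitter=8 (Queue = 3, 6, 2): Throughput = -35, -44, -32, mean -37.
Difference = -31.5 − (-37) = 5.5.

5.5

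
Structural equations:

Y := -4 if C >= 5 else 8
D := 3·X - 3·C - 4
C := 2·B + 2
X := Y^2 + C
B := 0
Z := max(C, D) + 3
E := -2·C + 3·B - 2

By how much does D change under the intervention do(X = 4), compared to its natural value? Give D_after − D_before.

Intervening sets X = 4 and removes its equation (X := Y^2 + C).
C = 2·B + 2  [with B=0]  = 2
D = 3·X - 3·C - 4  [with X=4, C=2]  = 2
Without intervention: C = 2·B + 2  [with B=0]  = 2; Y = -4 if C >= 5 else 8  [with C=2]  = 8; X = Y^2 + C  [with Y=8, C=2]  = 66; D = 3·X - 3·C - 4  [with X=66, C=2]  = 188.
Change = 2 − 188 = -186.

-186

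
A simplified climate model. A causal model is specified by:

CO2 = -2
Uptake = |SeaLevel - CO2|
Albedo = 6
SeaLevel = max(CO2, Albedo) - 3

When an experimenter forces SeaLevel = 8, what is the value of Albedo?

Under do(SeaLevel=8), the mechanism SeaLevel = max(CO2, Albedo) - 3 is discarded; SeaLevel is fixed at 8.
Since Albedo is not a descendant of the intervened variable, it is unaffected.

6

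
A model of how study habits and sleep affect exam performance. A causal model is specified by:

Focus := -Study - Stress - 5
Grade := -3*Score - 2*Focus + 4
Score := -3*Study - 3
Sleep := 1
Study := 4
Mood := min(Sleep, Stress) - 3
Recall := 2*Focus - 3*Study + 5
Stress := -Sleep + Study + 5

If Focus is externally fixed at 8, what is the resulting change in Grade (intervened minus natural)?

-50

do(Focus=8) replaces the equation Focus := -Study - Stress - 5 with the constant Focus = 8.
Score = -3*Study - 3  [with Study=4]  = -15
Grade = -3*Score - 2*Focus + 4  [with Score=-15, Focus=8]  = 33
Without intervention: Stress = -Sleep + Study + 5  [with Sleep=1, Study=4]  = 8; Focus = -Study - Stress - 5  [with Study=4, Stress=8]  = -17; Score = -3*Study - 3  [with Study=4]  = -15; Grade = -3*Score - 2*Focus + 4  [with Score=-15, Focus=-17]  = 83.
Change = 33 − 83 = -50.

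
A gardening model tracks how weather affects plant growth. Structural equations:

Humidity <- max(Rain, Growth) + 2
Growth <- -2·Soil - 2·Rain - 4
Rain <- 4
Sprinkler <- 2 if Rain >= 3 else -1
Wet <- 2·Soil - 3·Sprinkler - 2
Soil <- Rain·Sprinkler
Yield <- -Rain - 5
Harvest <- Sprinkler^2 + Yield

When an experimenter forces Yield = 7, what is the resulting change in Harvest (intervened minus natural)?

do(Yield=7) replaces the equation Yield <- -Rain - 5 with the constant Yield = 7.
Sprinkler = 2 if Rain >= 3 else -1  [with Rain=4]  = 2
Harvest = Sprinkler^2 + Yield  [with Sprinkler=2, Yield=7]  = 11
Without intervention: Sprinkler = 2 if Rain >= 3 else -1  [with Rain=4]  = 2; Yield = -Rain - 5  [with Rain=4]  = -9; Harvest = Sprinkler^2 + Yield  [with Sprinkler=2, Yield=-9]  = -5.
Change = 11 − (-5) = 16.

16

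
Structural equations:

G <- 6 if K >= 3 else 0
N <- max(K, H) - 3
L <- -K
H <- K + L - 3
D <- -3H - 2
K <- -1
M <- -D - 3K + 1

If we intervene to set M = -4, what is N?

Under do(M=-4), the mechanism M <- -D - 3K + 1 is discarded; M is fixed at -4.
Since N is not a descendant of the intervened variable, it is unaffected.
L = -K  [with K=-1]  = 1
H = K + L - 3  [with K=-1, L=1]  = -3
N = max(K, H) - 3  [with K=-1, H=-3]  = -4

-4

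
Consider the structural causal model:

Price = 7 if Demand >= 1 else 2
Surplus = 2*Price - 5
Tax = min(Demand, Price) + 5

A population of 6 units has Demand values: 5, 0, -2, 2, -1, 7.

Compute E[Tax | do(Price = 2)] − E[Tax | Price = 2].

1.5

Every unit gets Price=2 under the intervention. Tax values become 7, 5, 3, 7, 4, 7; E[Tax|do(Price=2)] = 5.5.
Conditioning on Price=2 selects the 3 unit(s) with Demand ∈ {0, -2, -1}. Their Tax values: 5, 3, 4. Mean = 4.
Difference = 5.5 − 4 = 1.5.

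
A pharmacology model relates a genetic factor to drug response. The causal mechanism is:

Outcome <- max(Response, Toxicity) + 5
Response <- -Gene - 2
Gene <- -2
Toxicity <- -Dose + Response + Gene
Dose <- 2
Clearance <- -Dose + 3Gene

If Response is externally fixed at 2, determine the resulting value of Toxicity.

-2

The intervention breaks the incoming arrows to Response: Response <- -Gene - 2 no longer applies, and Response = 2.
Toxicity = -Dose + Response + Gene  [with Dose=2, Response=2, Gene=-2]  = -2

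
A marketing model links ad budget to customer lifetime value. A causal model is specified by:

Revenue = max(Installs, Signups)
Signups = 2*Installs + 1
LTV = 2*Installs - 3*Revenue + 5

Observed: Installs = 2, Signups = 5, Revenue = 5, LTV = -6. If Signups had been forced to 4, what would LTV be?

-3

Under do(Signups=4), the mechanism Signups = 2*Installs + 1 is discarded; Signups is fixed at 4.
Revenue = max(Installs, Signups)  [with Installs=2, Signups=4]  = 4
LTV = 2*Installs - 3*Revenue + 5  [with Installs=2, Revenue=4]  = -3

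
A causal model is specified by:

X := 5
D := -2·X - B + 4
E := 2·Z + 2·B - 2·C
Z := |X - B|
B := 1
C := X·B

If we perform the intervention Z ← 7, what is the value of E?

6

Under do(Z=7), the mechanism Z := |X - B| is discarded; Z is fixed at 7.
C = X·B  [with X=5, B=1]  = 5
E = 2·Z + 2·B - 2·C  [with Z=7, B=1, C=5]  = 6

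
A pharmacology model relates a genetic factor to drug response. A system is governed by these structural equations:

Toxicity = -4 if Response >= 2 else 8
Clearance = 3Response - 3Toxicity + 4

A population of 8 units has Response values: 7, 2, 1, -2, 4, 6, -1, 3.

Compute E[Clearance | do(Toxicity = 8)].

-12.5

Under do(Toxicity=8), Toxicity's equation is replaced by Toxicity=8 for every unit. Per-unit Clearance: 1, -14, -17, -26, -8, -2, -23, -11. Mean = -12.5.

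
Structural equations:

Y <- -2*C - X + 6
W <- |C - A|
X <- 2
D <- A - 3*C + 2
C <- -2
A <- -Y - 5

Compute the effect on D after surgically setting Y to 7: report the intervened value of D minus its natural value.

do(Y=7) replaces the equation Y <- -2*C - X + 6 with the constant Y = 7.
A = -Y - 5  [with Y=7]  = -12
D = A - 3*C + 2  [with A=-12, C=-2]  = -4
Without intervention: Y = -2*C - X + 6  [with C=-2, X=2]  = 8; A = -Y - 5  [with Y=8]  = -13; D = A - 3*C + 2  [with A=-13, C=-2]  = -5.
Change = -4 − (-5) = 1.

1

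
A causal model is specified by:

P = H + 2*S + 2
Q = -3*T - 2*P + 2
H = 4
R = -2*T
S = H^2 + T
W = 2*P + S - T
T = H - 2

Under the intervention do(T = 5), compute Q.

-109

Under do(T=5), the mechanism T = H - 2 is discarded; T is fixed at 5.
S = H^2 + T  [with H=4, T=5]  = 21
P = H + 2*S + 2  [with H=4, S=21]  = 48
Q = -3*T - 2*P + 2  [with T=5, P=48]  = -109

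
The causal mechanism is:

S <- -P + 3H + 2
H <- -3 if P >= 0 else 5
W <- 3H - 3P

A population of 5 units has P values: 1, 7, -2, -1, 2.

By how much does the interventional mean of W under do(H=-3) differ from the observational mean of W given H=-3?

The intervention sets H=-3 in all 5 units regardless of P. Recomputing W per unit gives -12, -30, -3, -6, -15; average -13.2.
E[W|H=-3] averages over only the 3 units with H=-3 (P = 1, 7, 2): W = -12, -30, -15, mean -19.
Difference = -13.2 − (-19) = 5.8.

5.8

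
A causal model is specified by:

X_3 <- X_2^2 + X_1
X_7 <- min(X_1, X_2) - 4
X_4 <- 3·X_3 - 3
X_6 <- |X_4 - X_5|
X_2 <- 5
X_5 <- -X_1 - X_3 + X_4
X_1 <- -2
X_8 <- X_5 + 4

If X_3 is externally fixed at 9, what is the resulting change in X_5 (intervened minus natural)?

do(X_3=9) replaces the equation X_3 <- X_2^2 + X_1 with the constant X_3 = 9.
X_4 = 3·X_3 - 3  [with X_3=9]  = 24
X_5 = -X_1 - X_3 + X_4  [with X_1=-2, X_3=9, X_4=24]  = 17
Without intervention: X_3 = X_2^2 + X_1  [with X_2=5, X_1=-2]  = 23; X_4 = 3·X_3 - 3  [with X_3=23]  = 66; X_5 = -X_1 - X_3 + X_4  [with X_1=-2, X_3=23, X_4=66]  = 45.
Change = 17 − 45 = -28.

-28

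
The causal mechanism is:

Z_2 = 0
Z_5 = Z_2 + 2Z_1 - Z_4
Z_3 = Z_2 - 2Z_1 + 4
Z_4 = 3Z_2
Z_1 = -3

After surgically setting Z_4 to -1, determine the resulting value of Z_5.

-5

Intervening sets Z_4 = -1 and removes its equation (Z_4 = 3Z_2).
Z_5 = Z_2 + 2Z_1 - Z_4  [with Z_2=0, Z_1=-3, Z_4=-1]  = -5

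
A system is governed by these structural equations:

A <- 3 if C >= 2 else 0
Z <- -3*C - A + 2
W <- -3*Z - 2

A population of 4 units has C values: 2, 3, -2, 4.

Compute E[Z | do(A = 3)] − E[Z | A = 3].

The intervention sets A=3 in all 4 units regardless of C. Recomputing Z per unit gives -7, -10, 5, -13; average -6.25.
Observing A=3 restricts to units where A's equation naturally yields 3: C ∈ {2, 3, 4}. In that subpopulation Z = -7, -10, -13, mean -10.
Difference = -6.25 − (-10) = 3.75.

3.75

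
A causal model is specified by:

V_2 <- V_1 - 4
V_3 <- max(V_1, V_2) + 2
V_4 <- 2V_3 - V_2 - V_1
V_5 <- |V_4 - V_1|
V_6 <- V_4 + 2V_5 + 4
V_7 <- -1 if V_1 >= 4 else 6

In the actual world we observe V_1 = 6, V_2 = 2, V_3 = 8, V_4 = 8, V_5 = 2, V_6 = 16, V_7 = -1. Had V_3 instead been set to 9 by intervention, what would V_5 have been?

do(V_3=9) replaces the equation V_3 <- max(V_1, V_2) + 2 with the constant V_3 = 9.
V_2 = V_1 - 4  [with V_1=6]  = 2
V_4 = 2V_3 - V_2 - V_1  [with V_3=9, V_2=2, V_1=6]  = 10
V_5 = |V_4 - V_1|  [with V_4=10, V_1=6]  = 4

4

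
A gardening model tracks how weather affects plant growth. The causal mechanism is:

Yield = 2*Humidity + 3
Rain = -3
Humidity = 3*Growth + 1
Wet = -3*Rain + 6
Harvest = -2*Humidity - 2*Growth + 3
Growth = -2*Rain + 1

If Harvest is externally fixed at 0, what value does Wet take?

15

do(Harvest=0) replaces the equation Harvest = -2*Humidity - 2*Growth + 3 with the constant Harvest = 0.
Wet is not downstream of the intervention, so its value is determined by the original equations.
Wet = -3*Rain + 6  [with Rain=-3]  = 15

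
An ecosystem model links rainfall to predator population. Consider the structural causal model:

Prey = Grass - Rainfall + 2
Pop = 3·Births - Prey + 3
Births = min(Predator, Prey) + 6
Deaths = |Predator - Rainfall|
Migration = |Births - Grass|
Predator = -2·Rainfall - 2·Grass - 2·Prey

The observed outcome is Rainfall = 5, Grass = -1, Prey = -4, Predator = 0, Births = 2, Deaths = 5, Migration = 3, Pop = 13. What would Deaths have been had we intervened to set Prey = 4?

The intervention breaks the incoming arrows to Prey: Prey = Grass - Rainfall + 2 no longer applies, and Prey = 4.
Predator = -2·Rainfall - 2·Grass - 2·Prey  [with Rainfall=5, Grass=-1, Prey=4]  = -16
Deaths = |Predator - Rainfall|  [with Predator=-16, Rainfall=5]  = 21

21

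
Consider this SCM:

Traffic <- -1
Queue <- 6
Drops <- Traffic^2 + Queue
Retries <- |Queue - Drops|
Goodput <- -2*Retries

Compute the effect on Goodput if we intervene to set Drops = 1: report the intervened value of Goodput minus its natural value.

do(Drops=1) replaces the equation Drops <- Traffic^2 + Queue with the constant Drops = 1.
Retries = |Queue - Drops|  [with Queue=6, Drops=1]  = 5
Goodput = -2*Retries  [with Retries=5]  = -10
Without intervention: Drops = Traffic^2 + Queue  [with Traffic=-1, Queue=6]  = 7; Retries = |Queue - Drops|  [with Queue=6, Drops=7]  = 1; Goodput = -2*Retries  [with Retries=1]  = -2.
Change = -10 − (-2) = -8.

-8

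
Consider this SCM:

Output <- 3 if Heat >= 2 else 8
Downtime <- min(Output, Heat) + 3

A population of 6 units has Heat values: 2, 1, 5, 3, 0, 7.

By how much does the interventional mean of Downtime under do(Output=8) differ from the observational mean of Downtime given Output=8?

2.5

Under do(Output=8), Output's equation is replaced by Output=8 for every unit. Per-unit Downtime: 5, 4, 8, 6, 3, 10. Mean = 6.
Observing Output=8 restricts to units where Output's equation naturally yields 8: Heat ∈ {1, 0}. In that subpopulation Downtime = 4, 3, mean 3.5.
Difference = 6 − 3.5 = 2.5.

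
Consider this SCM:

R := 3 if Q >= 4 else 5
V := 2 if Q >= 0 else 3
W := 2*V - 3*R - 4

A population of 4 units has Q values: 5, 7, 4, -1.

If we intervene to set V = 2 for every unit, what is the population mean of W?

-10.5

The intervention sets V=2 in all 4 units regardless of Q. Recomputing W per unit gives -9, -9, -9, -15; average -10.5.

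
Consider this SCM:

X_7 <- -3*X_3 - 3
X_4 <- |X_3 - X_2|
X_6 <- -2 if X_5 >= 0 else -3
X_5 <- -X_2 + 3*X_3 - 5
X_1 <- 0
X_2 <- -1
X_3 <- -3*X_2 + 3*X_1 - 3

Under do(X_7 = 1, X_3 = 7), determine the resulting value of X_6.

-2

Setting X_7 = 1, X_3 = 7 by intervention discards those variables' equations.
X_5 = -X_2 + 3*X_3 - 5  [with X_2=-1, X_3=7]  = 17
X_6 = -2 if X_5 >= 0 else -3  [with X_5=17]  = -2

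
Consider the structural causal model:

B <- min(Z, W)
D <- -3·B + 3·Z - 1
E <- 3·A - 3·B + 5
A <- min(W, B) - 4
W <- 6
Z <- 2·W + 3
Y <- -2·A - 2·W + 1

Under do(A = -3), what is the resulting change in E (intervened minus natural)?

The intervention breaks the incoming arrows to A: A <- min(W, B) - 4 no longer applies, and A = -3.
Z = 2·W + 3  [with W=6]  = 15
B = min(Z, W)  [with Z=15, W=6]  = 6
E = 3·A - 3·B + 5  [with A=-3, B=6]  = -22
Without intervention: Z = 2·W + 3  [with W=6]  = 15; B = min(Z, W)  [with Z=15, W=6]  = 6; A = min(W, B) - 4  [with W=6, B=6]  = 2; E = 3·A - 3·B + 5  [with A=2, B=6]  = -7.
Change = -22 − (-7) = -15.

-15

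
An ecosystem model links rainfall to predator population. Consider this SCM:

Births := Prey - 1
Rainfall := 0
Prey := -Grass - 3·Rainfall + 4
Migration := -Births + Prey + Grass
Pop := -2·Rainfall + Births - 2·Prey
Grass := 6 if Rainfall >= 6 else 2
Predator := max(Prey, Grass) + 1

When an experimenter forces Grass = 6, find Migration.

Under do(Grass=6), the mechanism Grass := 6 if Rainfall >= 6 else 2 is discarded; Grass is fixed at 6.
Prey = -Grass - 3·Rainfall + 4  [with Grass=6, Rainfall=0]  = -2
Births = Prey - 1  [with Prey=-2]  = -3
Migration = -Births + Prey + Grass  [with Births=-3, Prey=-2, Grass=6]  = 7

7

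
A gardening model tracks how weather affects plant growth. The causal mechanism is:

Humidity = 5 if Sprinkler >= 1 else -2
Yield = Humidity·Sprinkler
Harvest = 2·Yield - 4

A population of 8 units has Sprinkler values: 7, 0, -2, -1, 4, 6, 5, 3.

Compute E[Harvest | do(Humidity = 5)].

Under do(Humidity=5), Humidity's equation is replaced by Humidity=5 for every unit. Per-unit Harvest: 66, -4, -24, -14, 36, 56, 46, 26. Mean = 23.5.

23.5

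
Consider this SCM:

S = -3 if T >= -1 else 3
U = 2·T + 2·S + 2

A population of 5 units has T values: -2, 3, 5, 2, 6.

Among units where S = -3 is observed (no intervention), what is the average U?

4

E[U|S=-3] averages over only the 4 units with S=-3 (T = 3, 5, 2, 6): U = 2, 6, 0, 8, mean 4.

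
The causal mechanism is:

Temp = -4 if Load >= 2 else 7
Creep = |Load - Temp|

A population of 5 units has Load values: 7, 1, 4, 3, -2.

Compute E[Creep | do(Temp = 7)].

4.4

Under do(Temp=7), Temp's equation is replaced by Temp=7 for every unit. Per-unit Creep: 0, 6, 3, 4, 9. Mean = 4.4.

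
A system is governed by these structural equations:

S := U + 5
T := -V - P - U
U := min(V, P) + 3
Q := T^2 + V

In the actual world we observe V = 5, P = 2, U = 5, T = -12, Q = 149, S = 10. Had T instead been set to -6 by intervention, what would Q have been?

Intervening sets T = -6 and removes its equation (T := -V - P - U).
Q = T^2 + V  [with T=-6, V=5]  = 41

41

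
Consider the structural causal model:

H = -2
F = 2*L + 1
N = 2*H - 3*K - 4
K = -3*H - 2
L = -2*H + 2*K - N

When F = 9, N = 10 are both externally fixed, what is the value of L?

Under do(F = 9, N = 10), each intervened variable's structural equation is replaced by its fixed value.
K = -3*H - 2  [with H=-2]  = 4
L = -2*H + 2*K - N  [with H=-2, K=4, N=10]  = 2

2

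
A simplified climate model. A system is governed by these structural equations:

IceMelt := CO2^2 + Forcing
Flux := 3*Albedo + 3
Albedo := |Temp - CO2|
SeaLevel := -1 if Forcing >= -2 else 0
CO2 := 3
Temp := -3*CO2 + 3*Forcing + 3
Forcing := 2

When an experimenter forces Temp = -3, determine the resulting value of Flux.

The intervention breaks the incoming arrows to Temp: Temp := -3*CO2 + 3*Forcing + 3 no longer applies, and Temp = -3.
Albedo = |Temp - CO2|  [with Temp=-3, CO2=3]  = 6
Flux = 3*Albedo + 3  [with Albedo=6]  = 21

21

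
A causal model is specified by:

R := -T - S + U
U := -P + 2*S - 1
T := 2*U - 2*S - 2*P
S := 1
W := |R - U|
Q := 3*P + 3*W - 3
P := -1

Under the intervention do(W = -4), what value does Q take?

Intervening sets W = -4 and removes its equation (W := |R - U|).
Q = 3*P + 3*W - 3  [with P=-1, W=-4]  = -18

-18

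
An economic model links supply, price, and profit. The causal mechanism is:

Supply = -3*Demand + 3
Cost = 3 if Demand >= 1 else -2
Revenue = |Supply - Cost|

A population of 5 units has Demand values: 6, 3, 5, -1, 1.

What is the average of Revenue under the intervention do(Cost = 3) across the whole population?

9.6

Under do(Cost=3), Cost's equation is replaced by Cost=3 for every unit. Per-unit Revenue: 18, 9, 15, 3, 3. Mean = 9.6.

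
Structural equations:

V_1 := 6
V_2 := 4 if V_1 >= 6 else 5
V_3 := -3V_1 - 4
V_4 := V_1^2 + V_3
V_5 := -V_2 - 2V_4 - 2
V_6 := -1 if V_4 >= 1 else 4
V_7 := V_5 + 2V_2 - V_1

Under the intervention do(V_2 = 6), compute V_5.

-36

do(V_2=6) replaces the equation V_2 := 4 if V_1 >= 6 else 5 with the constant V_2 = 6.
V_3 = -3V_1 - 4  [with V_1=6]  = -22
V_4 = V_1^2 + V_3  [with V_1=6, V_3=-22]  = 14
V_5 = -V_2 - 2V_4 - 2  [with V_2=6, V_4=14]  = -36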